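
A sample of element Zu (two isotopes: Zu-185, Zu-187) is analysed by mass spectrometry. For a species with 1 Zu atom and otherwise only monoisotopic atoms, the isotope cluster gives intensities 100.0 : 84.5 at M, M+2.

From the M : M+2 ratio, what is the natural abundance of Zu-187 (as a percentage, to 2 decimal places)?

45.80%

If p is the fraction of Zu that is Zu-185, then I(M+2)/I(M) = [C(1,1)·p^0·(1−p)] / p^1 = 1·(1−p)/p = 84.5/100.0 = 0.8450
(1−p)/p = 0.8450/1 = 0.8450  ⇒  p = 1/(1 + 0.8450) = 0.5420
Zu-185: 54.20%, Zu-187: 45.80%.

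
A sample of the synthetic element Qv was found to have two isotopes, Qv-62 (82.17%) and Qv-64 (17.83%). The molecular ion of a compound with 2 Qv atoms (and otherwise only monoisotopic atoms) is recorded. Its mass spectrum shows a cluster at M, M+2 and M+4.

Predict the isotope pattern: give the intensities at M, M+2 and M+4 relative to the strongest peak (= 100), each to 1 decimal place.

Each Qv atom is independently Qv-62 (p = 0.8217) or Qv-64 (q = 0.1783); the cluster is the binomial expansion (p + q)^2.
P(M) = 0.8217^2 = 0.675191
P(M+2) = 2 × 0.8217^1 × 0.1783^1 = 0.293018
P(M+4) = 0.1783^2 = 0.031791
The M peak is largest (0.675191); scaling to 100 gives 100.0 : 43.4 : 4.7.

100.0 : 43.4 : 4.7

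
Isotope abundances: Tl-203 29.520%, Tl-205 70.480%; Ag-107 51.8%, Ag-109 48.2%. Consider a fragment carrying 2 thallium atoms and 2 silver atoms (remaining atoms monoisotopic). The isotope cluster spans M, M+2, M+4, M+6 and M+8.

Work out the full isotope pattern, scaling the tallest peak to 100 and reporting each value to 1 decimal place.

6.5 : 42.9 : 100.0 : 95.4 : 31.9

Thallium pattern (n=2): 0.08714304 : 0.41611392 : 0.49674304
Silver pattern (n=2): 0.268324 : 0.499352 : 0.232324
Convolve the two distributions (both contribute in 2-u steps):
  M: 0.08714304×0.268324 = 0.023383
  M+2: 0.08714304×0.499352 + 0.41611392×0.268324 = 0.155168
  M+4: 0.08714304×0.232324 + 0.41611392×0.499352 + 0.49674304×0.268324 = 0.361321
  M+6: 0.41611392×0.232324 + 0.49674304×0.499352 = 0.344723
  M+8: 0.49674304×0.232324 = 0.115405
Scale to base peak (0.361321) = 100: 6.5 : 42.9 : 100.0 : 95.4 : 31.9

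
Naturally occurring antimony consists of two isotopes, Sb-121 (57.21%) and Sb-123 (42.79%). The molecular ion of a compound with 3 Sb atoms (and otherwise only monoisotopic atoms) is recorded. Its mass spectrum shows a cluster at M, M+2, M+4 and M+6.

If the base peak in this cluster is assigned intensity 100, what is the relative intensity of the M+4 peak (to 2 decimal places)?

74.79

Binomial terms of (0.5721 + 0.4279)^3: M 0.1872, M+2 0.4202, M+4 0.3143, M+6 0.0783 → M+2 is the base peak.
P(M+2) = C(3,1) × 0.5721^2 × 0.4279^1 = 3 × 0.32729841 × 0.4279 = 0.420153 (base)
P(M+4) = C(3,2) × 0.5721^1 × 0.4279^2 = 3 × 0.5721 × 0.18309841 = 0.314252
Relative intensity = 0.314252 / 0.420153 × 100 = 74.79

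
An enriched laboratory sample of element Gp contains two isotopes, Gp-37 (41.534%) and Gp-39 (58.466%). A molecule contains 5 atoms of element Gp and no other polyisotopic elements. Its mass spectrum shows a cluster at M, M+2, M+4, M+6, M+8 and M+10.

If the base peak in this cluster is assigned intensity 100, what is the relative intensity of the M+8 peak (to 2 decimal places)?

Term probabilities: M 0.0124, M+2 0.0870, M+4 0.2449, M+6 0.3448, M+8 0.2427, M+10 0.0683. Base peak = M+6.
P(M+6) = C(5,3) × 0.41534^2 × 0.58466^3 = 10 × 0.17250732 × 0.19985276 = 0.344761 (base)
P(M+8) = C(5,4) × 0.41534^1 × 0.58466^4 = 5 × 0.41534 × 0.11684591 = 0.242654
Relative intensity = 0.242654 / 0.344761 × 100 = 70.38

70.38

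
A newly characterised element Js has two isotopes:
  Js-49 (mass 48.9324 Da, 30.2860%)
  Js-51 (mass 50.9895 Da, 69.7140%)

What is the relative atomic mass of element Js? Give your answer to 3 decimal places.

50.366 Da

The abundance-weighted mean is 0.302860 × 48.9324 + 0.697140 × 50.9895
= 14.81967 + 35.54682 = 50.36649 Da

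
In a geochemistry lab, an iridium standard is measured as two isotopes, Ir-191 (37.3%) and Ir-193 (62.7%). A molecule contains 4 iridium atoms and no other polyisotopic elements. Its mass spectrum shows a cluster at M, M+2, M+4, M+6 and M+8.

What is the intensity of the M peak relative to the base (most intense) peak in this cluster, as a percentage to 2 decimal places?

Binomial terms of (0.373 + 0.627)^4: M 0.0194, M+2 0.1302, M+4 0.3282, M+6 0.3678, M+8 0.1546 → M+6 is the base peak.
P(M+6) = C(4,3) × 0.373^1 × 0.627^3 = 4 × 0.3730 × 0.24649188 = 0.367766 (base)
P(M) = C(4,0) × 0.373^4 × 0.627^0 = 1 × 0.01935688 × 1.0000 = 0.019357
Relative intensity = 0.019357 / 0.367766 × 100 = 5.26

5.26%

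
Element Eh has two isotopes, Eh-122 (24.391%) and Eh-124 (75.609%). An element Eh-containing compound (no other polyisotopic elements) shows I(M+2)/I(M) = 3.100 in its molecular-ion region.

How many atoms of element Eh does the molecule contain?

With n Eh atoms, P(M+2)/P(M) = C(n,1)·p^(n−1)q / p^n = n·q/p = n · 0.75609/0.24391.
n = 3.100 × 0.24391/0.75609 = 1.00 ≈ 1

1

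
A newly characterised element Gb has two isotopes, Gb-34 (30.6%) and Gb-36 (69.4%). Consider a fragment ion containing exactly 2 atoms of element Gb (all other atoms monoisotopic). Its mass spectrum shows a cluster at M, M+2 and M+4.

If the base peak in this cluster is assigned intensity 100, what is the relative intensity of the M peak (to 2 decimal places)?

(0.306 + 0.694)^2 gives M 0.0936, M+2 0.4247, M+4 0.4816; the largest is M+4.
P(M+4) = C(2,2) × 0.306^0 × 0.694^2 = 1 × 1.0000 × 0.481636 = 0.481636 (base)
P(M) = C(2,0) × 0.306^2 × 0.694^0 = 1 × 0.093636 × 1.0000 = 0.093636
Relative intensity = 0.093636 / 0.481636 × 100 = 19.44

19.44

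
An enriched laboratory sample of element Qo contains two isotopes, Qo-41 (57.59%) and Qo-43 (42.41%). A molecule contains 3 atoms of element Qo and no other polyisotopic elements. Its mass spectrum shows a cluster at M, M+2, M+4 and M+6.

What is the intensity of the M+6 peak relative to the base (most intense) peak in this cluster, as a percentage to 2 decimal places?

18.08%

Term probabilities: M 0.1910, M+2 0.4220, M+4 0.3107, M+6 0.0763. Base peak = M+2.
P(M+2) = C(3,1) × 0.5759^2 × 0.4241^1 = 3 × 0.33166081 × 0.4241 = 0.421972 (base)
P(M+6) = C(3,3) × 0.5759^0 × 0.4241^3 = 1 × 1.0000 × 0.07627897 = 0.076279
Relative intensity = 0.076279 / 0.421972 × 100 = 18.08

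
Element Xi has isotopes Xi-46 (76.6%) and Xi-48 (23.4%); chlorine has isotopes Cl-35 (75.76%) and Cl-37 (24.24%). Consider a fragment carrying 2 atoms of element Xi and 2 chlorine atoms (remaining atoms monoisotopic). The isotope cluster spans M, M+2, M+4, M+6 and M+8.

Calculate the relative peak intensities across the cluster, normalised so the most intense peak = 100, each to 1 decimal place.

Element Xi pattern (n=2): 0.586756 : 0.358488 : 0.054756
Chlorine pattern (n=2): 0.57395776 : 0.36728448 : 0.05875776
Convolve the two distributions (both contribute in 2-u steps):
  M: 0.586756×0.57395776 = 0.336773
  M+2: 0.586756×0.36728448 + 0.358488×0.57395776 = 0.421263
  M+4: 0.586756×0.05875776 + 0.358488×0.36728448 + 0.054756×0.57395776 = 0.197571
  M+6: 0.358488×0.05875776 + 0.054756×0.36728448 = 0.041175
  M+8: 0.054756×0.05875776 = 0.003217
Scale to base peak (0.421263) = 100: 79.9 : 100.0 : 46.9 : 9.8 : 0.8

79.9 : 100.0 : 46.9 : 9.8 : 0.8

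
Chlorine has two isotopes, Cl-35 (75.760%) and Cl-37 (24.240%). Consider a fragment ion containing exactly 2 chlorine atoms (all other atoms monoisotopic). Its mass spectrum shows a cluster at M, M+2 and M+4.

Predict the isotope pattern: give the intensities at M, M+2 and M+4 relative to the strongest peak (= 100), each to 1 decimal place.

100.0 : 64.0 : 10.2

Expanding (0.75760 + 0.24240)^2:
P(M) = 0.75760^2 = 0.573958
P(M+2) = 2 × 0.75760^1 × 0.24240^1 = 0.367284
P(M+4) = 0.24240^2 = 0.058758
The M peak is largest (0.573958); scaling to 100 gives 100.0 : 64.0 : 10.2.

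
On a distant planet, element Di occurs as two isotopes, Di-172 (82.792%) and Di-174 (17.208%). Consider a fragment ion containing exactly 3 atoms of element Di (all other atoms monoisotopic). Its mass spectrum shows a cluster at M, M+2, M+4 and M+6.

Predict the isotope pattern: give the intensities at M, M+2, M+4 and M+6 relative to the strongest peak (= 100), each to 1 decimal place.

Expanding (0.82792 + 0.17208)^3:
P(M) = 0.82792^3 = 0.567499
P(M+2) = 3 × 0.82792^2 × 0.17208^1 = 0.353857
P(M+4) = 3 × 0.82792^1 × 0.17208^2 = 0.073548
P(M+6) = 0.17208^3 = 0.005096
The M peak is largest (0.567499); scaling to 100 gives 100.0 : 62.4 : 13.0 : 0.9.

100.0 : 62.4 : 13.0 : 0.9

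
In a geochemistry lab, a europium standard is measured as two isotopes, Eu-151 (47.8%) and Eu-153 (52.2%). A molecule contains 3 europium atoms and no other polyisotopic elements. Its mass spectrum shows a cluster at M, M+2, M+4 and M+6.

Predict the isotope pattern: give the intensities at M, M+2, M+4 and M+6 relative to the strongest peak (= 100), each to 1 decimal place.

28.0 : 91.6 : 100.0 : 36.4

The 3 Eu atoms are independent, so intensities follow the terms of (0.478 + 0.522)^3.
P(M) = 0.478^3 = 0.109215
P(M+2) = 3 × 0.478^2 × 0.522^1 = 0.357806
P(M+4) = 3 × 0.478^1 × 0.522^2 = 0.390742
P(M+6) = 0.522^3 = 0.142237
The M+4 peak is largest (0.390742); scaling to 100 gives 28.0 : 91.6 : 100.0 : 36.4.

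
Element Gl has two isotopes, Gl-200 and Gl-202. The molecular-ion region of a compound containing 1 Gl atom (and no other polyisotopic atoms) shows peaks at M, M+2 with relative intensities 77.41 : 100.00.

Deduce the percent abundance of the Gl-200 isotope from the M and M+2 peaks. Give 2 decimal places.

Let p = fractional abundance of Gl-200. I(M+2)/I(M) = [C(1,1)·p^0·(1−p)] / p^1 = 1·(1−p)/p = 100.00/77.41 = 1.2918
(1−p)/p = 1.2918/1 = 1.2918  ⇒  p = 1/(1 + 1.2918) = 0.4363
Gl-200: 43.63%, Gl-202: 56.37%.

43.63%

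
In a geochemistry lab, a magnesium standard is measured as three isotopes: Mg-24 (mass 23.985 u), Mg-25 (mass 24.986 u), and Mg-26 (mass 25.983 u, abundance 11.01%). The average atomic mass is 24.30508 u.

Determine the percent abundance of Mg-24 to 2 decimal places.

78.99%

The remaining 88.99% is split between Mg-24 (fraction x) and Mg-25 (fraction 0.8899 − x).
Substituting: 23.985x + 24.986(0.8899 − x) = 21.4443517
(23.985 − 24.986)x = -0.7906897  ⇒  x = 0.78990, y = 0.10000
Mg-24: 78.99%, Mg-25: 10.00%.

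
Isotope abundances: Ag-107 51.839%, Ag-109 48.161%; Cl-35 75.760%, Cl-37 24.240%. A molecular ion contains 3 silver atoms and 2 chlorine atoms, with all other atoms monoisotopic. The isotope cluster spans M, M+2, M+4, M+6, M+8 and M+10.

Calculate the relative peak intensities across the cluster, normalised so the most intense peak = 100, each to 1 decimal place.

22.3 : 76.6 : 100.0 : 61.3 : 17.4 : 1.8

Silver pattern (n=3): 0.13930601 : 0.38826655 : 0.36071887 : 0.11170857
Chlorine pattern (n=2): 0.57395776 : 0.36728448 : 0.05875776
Convolve the two distributions (both contribute in 2-u steps):
  M: 0.13930601×0.57395776 = 0.079956
  M+2: 0.13930601×0.36728448 + 0.38826655×0.57395776 = 0.274014
  M+4: 0.13930601×0.05875776 + 0.38826655×0.36728448 + 0.36071887×0.57395776 = 0.357827
  M+6: 0.38826655×0.05875776 + 0.36071887×0.36728448 + 0.11170857×0.57395776 = 0.219416
  M+8: 0.36071887×0.05875776 + 0.11170857×0.36728448 = 0.062224
  M+10: 0.11170857×0.05875776 = 0.006564
Scale to base peak (0.357827) = 100: 22.3 : 76.6 : 100.0 : 61.3 : 17.4 : 1.8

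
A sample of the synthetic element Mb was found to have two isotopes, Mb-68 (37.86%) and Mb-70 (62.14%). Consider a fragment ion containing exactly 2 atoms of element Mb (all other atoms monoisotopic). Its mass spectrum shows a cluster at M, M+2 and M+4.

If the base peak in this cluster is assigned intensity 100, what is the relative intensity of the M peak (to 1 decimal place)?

30.5

(0.3786 + 0.6214)^2 gives M 0.1433, M+2 0.4705, M+4 0.3861; the largest is M+2.
P(M+2) = C(2,1) × 0.3786^1 × 0.6214^1 = 2 × 0.3786 × 0.6214 = 0.470524 (base)
P(M) = C(2,0) × 0.3786^2 × 0.6214^0 = 1 × 0.14333796 × 1.0000 = 0.143338
Relative intensity = 0.143338 / 0.470524 × 100 = 30.5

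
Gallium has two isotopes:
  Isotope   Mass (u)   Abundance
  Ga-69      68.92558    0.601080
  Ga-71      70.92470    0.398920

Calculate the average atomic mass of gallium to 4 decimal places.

69.7231 u

Average mass = Σ (abundance × isotope mass) = 0.601080 × 68.92558 + 0.398920 × 70.92470
= 41.429788 + 28.293281 = 69.723069 u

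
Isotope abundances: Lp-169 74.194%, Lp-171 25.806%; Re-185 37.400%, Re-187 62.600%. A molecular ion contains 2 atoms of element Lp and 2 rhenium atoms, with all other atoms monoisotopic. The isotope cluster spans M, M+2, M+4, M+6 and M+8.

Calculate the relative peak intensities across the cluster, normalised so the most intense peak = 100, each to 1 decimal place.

19.0 : 77.0 : 100.0 : 44.8 : 6.5

Element Lp pattern (n=2): 0.55047496 : 0.38293007 : 0.06659496
Rhenium pattern (n=2): 0.139876 : 0.468248 : 0.391876
Convolve the two distributions (both contribute in 2-u steps):
  M: 0.55047496×0.139876 = 0.076998
  M+2: 0.55047496×0.468248 + 0.38293007×0.139876 = 0.311322
  M+4: 0.55047496×0.391876 + 0.38293007×0.468248 + 0.06659496×0.139876 = 0.404339
  M+6: 0.38293007×0.391876 + 0.06659496×0.468248 = 0.181244
  M+8: 0.06659496×0.391876 = 0.026097
Scale to base peak (0.404339) = 100: 19.0 : 77.0 : 100.0 : 44.8 : 6.5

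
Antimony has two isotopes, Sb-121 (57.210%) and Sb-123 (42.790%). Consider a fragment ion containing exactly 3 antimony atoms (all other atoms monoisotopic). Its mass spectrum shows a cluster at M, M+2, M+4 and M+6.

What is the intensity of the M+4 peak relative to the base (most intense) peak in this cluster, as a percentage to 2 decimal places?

74.79%

Binomial terms of (0.57210 + 0.42790)^3: M 0.1872, M+2 0.4202, M+4 0.3143, M+6 0.0783 → M+2 is the base peak.
P(M+2) = C(3,1) × 0.57210^2 × 0.42790^1 = 3 × 0.32729841 × 0.4279 = 0.420153 (base)
P(M+4) = C(3,2) × 0.57210^1 × 0.42790^2 = 3 × 0.5721 × 0.18309841 = 0.314252
Relative intensity = 0.314252 / 0.420153 × 100 = 74.79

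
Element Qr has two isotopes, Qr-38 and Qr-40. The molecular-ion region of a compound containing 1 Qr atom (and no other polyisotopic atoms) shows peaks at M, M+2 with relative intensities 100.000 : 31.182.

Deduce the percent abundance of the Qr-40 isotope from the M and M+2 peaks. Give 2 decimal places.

Let p = fractional abundance of Qr-38. I(M+2)/I(M) = [C(1,1)·p^0·(1−p)] / p^1 = 1·(1−p)/p = 31.182/100.000 = 0.3118
(1−p)/p = 0.3118/1 = 0.3118  ⇒  p = 1/(1 + 0.3118) = 0.7623
Qr-38: 76.23%, Qr-40: 23.77%.

23.77%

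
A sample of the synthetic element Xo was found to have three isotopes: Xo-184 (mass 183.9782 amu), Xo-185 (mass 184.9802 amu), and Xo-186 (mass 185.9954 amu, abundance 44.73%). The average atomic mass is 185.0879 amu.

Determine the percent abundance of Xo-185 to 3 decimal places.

The remaining 55.27% is split between Xo-184 (fraction x) and Xo-185 (fraction 0.5527 − x).
Substituting: 183.9782x + 184.9802(0.5527 − x) = 101.89215758
(183.9782 − 184.9802)x = -0.34639896  ⇒  x = 0.34571, y = 0.20699
Xo-184: 34.571%, Xo-185: 20.699%.

20.699%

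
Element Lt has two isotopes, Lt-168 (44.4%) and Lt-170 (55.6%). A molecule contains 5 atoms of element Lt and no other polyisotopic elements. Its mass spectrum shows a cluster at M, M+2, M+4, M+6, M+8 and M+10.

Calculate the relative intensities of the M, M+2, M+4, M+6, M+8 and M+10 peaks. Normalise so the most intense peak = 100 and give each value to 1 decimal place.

5.1 : 31.9 : 79.9 : 100.0 : 62.6 : 15.7

The 5 Lt atoms are independent, so intensities follow the terms of (0.444 + 0.556)^5.
P(M) = 0.444^5 = 0.017255
P(M+2) = 5 × 0.444^4 × 0.556^1 = 0.108038
P(M+4) = 10 × 0.444^3 × 0.556^2 = 0.270582
P(M+6) = 10 × 0.444^2 × 0.556^3 = 0.338837
P(M+8) = 5 × 0.444^1 × 0.556^4 = 0.212154
P(M+10) = 0.556^5 = 0.053134
The M+6 peak is largest (0.338837); scaling to 100 gives 5.1 : 31.9 : 79.9 : 100.0 : 62.6 : 15.7.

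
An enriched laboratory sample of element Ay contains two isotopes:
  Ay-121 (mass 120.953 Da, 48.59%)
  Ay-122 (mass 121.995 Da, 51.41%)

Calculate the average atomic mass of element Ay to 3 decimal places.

The abundance-weighted mean is 0.4859 × 120.953 + 0.5141 × 121.995
= 58.7711 + 62.7176 = 121.4887 Da

121.489 Da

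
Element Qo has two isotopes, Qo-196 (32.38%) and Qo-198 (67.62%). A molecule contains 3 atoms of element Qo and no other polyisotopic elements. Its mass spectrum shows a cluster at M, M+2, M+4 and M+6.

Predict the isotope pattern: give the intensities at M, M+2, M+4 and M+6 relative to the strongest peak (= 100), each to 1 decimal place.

Each Qo atom is independently Qo-196 (p = 0.3238) or Qo-198 (q = 0.6762); the cluster is the binomial expansion (p + q)^3.
P(M) = 0.3238^3 = 0.033949
P(M+2) = 3 × 0.3238^2 × 0.6762^1 = 0.212691
P(M+4) = 3 × 0.3238^1 × 0.6762^2 = 0.444169
P(M+6) = 0.6762^3 = 0.309190
The M+4 peak is largest (0.444169); scaling to 100 gives 7.6 : 47.9 : 100.0 : 69.6.

7.6 : 47.9 : 100.0 : 69.6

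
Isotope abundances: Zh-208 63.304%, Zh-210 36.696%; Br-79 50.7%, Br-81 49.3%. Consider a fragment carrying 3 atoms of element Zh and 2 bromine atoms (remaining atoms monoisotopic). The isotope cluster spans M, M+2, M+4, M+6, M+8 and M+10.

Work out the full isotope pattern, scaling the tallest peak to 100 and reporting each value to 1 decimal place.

18.7 : 69.0 : 100.0 : 71.2 : 25.0 : 3.5

Element Zh pattern (n=3): 0.25368422 : 0.44116626 : 0.25573482 : 0.0494147
Bromine pattern (n=2): 0.257049 : 0.499902 : 0.243049
Convolve the two distributions (both contribute in 2-u steps):
  M: 0.25368422×0.257049 = 0.065209
  M+2: 0.25368422×0.499902 + 0.44116626×0.257049 = 0.240219
  M+4: 0.25368422×0.243049 + 0.44116626×0.499902 + 0.25573482×0.257049 = 0.347934
  M+6: 0.44116626×0.243049 + 0.25573482×0.499902 + 0.0494147×0.257049 = 0.247769
  M+8: 0.25573482×0.243049 + 0.0494147×0.499902 = 0.086859
  M+10: 0.0494147×0.243049 = 0.012010
Scale to base peak (0.347934) = 100: 18.7 : 69.0 : 100.0 : 71.2 : 25.0 : 3.5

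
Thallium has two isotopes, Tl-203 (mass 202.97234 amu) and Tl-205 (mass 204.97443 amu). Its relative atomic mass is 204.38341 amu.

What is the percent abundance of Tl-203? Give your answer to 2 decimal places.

With x = fraction of Tl-203 (so Tl-205 is 1 − x):
202.97234·x + 204.97443·(1 − x) = 204.38341
(202.97234 − 204.97443)·x = 204.38341 − 204.97443
x = -0.59102 / -2.00209 = 0.29520 → 29.52% Tl-203, 70.48% Tl-205.

29.52%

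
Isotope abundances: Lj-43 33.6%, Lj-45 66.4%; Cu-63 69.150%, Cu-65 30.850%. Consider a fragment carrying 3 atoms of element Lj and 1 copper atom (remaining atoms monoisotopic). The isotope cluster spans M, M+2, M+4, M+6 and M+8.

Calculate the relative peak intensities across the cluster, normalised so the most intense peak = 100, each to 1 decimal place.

Element Lj pattern (n=3): 0.03793306 : 0.22488883 : 0.44442317 : 0.29275494
Copper pattern (n=1): 0.6915 : 0.3085
Convolve the two distributions (both contribute in 2-u steps):
  M: 0.03793306×0.6915 = 0.026231
  M+2: 0.03793306×0.3085 + 0.22488883×0.6915 = 0.167213
  M+4: 0.22488883×0.3085 + 0.44442317×0.6915 = 0.376697
  M+6: 0.44442317×0.3085 + 0.29275494×0.6915 = 0.339545
  M+8: 0.29275494×0.3085 = 0.090315
Scale to base peak (0.376697) = 100: 7.0 : 44.4 : 100.0 : 90.1 : 24.0

7.0 : 44.4 : 100.0 : 90.1 : 24.0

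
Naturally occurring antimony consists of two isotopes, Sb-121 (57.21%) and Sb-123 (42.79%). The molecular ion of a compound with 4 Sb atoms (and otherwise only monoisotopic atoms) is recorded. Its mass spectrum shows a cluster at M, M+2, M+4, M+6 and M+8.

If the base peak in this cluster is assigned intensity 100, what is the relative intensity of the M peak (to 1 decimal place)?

29.8

(0.5721 + 0.4279)^4 gives M 0.1071, M+2 0.3205, M+4 0.3596, M+6 0.1793, M+8 0.0335; the largest is M+4.
P(M+4) = C(4,2) × 0.5721^2 × 0.4279^2 = 6 × 0.32729841 × 0.18309841 = 0.359567 (base)
P(M) = C(4,0) × 0.5721^4 × 0.4279^0 = 1 × 0.10712425 × 1.0000 = 0.107124
Relative intensity = 0.107124 / 0.359567 × 100 = 29.8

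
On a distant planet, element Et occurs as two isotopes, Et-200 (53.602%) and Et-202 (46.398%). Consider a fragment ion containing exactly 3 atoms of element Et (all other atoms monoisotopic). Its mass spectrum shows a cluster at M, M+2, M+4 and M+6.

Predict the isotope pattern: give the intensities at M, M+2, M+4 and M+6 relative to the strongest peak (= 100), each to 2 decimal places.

Expanding (0.53602 + 0.46398)^3:
P(M) = 0.53602^3 = 0.154008
P(M+2) = 3 × 0.53602^2 × 0.46398^1 = 0.399929
P(M+4) = 3 × 0.53602^1 × 0.46398^2 = 0.346179
P(M+6) = 0.46398^3 = 0.099884
The M+2 peak is largest (0.399929); scaling to 100 gives 38.51 : 100.00 : 86.56 : 24.98.

38.51 : 100.00 : 86.56 : 24.98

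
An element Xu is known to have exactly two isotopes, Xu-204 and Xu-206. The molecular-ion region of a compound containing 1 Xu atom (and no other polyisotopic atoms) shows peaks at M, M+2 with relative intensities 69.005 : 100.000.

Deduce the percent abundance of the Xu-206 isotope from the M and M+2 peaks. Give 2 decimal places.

Write p for the Xu-204 fraction. I(M+2)/I(M) = [C(1,1)·p^0·(1−p)] / p^1 = 1·(1−p)/p = 100.000/69.005 = 1.4492
(1−p)/p = 1.4492/1 = 1.4492  ⇒  p = 1/(1 + 1.4492) = 0.4083
Xu-204: 40.83%, Xu-206: 59.17%.

59.17%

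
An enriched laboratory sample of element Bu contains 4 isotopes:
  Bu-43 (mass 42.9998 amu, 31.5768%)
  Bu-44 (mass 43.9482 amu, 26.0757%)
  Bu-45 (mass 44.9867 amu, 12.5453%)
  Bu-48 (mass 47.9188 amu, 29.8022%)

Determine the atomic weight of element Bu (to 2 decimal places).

44.96 amu

The abundance-weighted mean is 0.315768 × 42.9998 + 0.260757 × 43.9482 + 0.125453 × 44.9867 + 0.298022 × 47.9188
= 13.57796 + 11.45980 + 5.64372 + 14.28086 = 44.96234 amu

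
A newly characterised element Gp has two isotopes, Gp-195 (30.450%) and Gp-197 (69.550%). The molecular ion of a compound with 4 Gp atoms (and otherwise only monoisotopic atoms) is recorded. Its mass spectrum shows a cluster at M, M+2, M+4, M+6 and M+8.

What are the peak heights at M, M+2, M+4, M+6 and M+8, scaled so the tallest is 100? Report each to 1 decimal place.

The 4 Gp atoms are independent, so intensities follow the terms of (0.30450 + 0.69550)^4.
P(M) = 0.30450^4 = 0.008597
P(M+2) = 4 × 0.30450^3 × 0.69550^1 = 0.078545
P(M+4) = 6 × 0.30450^2 × 0.69550^2 = 0.269104
P(M+6) = 4 × 0.30450^1 × 0.69550^3 = 0.409769
P(M+8) = 0.69550^4 = 0.233985
The M+6 peak is largest (0.409769); scaling to 100 gives 2.1 : 19.2 : 65.7 : 100.0 : 57.1.

2.1 : 19.2 : 65.7 : 100.0 : 57.1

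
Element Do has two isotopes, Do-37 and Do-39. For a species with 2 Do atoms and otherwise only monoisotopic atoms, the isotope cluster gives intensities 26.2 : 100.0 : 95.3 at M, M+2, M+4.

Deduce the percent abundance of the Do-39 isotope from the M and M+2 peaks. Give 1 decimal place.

Let p = fractional abundance of Do-37. I(M+2)/I(M) = [C(2,1)·p^1·(1−p)] / p^2 = 2·(1−p)/p = 100.0/26.2 = 3.8168
(1−p)/p = 3.8168/2 = 1.9084  ⇒  p = 1/(1 + 1.9084) = 0.3438
Do-37: 34.4%, Do-39: 65.6%.

65.6%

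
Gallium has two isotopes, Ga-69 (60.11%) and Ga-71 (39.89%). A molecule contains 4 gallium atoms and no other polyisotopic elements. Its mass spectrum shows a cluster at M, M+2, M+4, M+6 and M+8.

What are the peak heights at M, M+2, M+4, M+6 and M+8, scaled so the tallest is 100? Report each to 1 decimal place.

The 4 Ga atoms are independent, so intensities follow the terms of (0.6011 + 0.3989)^4.
P(M) = 0.6011^4 = 0.130553
P(M+2) = 4 × 0.6011^3 × 0.3989^1 = 0.346549
P(M+4) = 6 × 0.6011^2 × 0.3989^2 = 0.344963
P(M+6) = 4 × 0.6011^1 × 0.3989^3 = 0.152616
P(M+8) = 0.3989^4 = 0.025320
The M+2 peak is largest (0.346549); scaling to 100 gives 37.7 : 100.0 : 99.5 : 44.0 : 7.3.

37.7 : 100.0 : 99.5 : 44.0 : 7.3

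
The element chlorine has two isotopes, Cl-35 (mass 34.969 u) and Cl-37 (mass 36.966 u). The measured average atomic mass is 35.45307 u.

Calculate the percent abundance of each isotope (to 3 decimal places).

Cl-35: 75.760%, Cl-37: 24.240%

With x = fraction of Cl-35 (so Cl-37 is 1 − x):
34.969·x + 36.966·(1 − x) = 35.45307
(34.969 − 36.966)·x = 35.45307 − 36.966
x = -1.51293 / -1.997 = 0.75760 → 75.760% Cl-35, 24.240% Cl-37.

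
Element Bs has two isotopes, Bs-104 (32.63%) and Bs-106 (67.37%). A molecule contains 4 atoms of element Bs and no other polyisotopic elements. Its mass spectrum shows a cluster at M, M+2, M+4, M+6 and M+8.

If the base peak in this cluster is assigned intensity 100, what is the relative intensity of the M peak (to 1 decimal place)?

Binomial terms of (0.3263 + 0.6737)^4: M 0.0113, M+2 0.0936, M+4 0.2899, M+6 0.3991, M+8 0.2060 → M+6 is the base peak.
P(M+6) = C(4,3) × 0.3263^1 × 0.6737^3 = 4 × 0.3263 × 0.30577336 = 0.399095 (base)
P(M) = C(4,0) × 0.3263^4 × 0.6737^0 = 1 × 0.01133622 × 1.0000 = 0.011336
Relative intensity = 0.011336 / 0.399095 × 100 = 2.8

2.8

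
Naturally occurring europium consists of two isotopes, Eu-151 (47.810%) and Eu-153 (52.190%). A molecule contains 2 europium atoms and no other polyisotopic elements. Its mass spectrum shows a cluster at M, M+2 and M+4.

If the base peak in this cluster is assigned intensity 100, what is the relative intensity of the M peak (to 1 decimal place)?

Term probabilities: M 0.2286, M+2 0.4990, M+4 0.2724. Base peak = M+2.
P(M+2) = C(2,1) × 0.47810^1 × 0.52190^1 = 2 × 0.4781 × 0.5219 = 0.499041 (base)
P(M) = C(2,0) × 0.47810^2 × 0.52190^0 = 1 × 0.22857961 × 1.0000 = 0.228580
Relative intensity = 0.228580 / 0.499041 × 100 = 45.8

45.8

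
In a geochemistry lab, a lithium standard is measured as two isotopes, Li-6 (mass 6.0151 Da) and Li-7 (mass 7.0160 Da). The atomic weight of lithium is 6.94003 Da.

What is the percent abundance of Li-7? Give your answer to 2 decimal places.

92.41%

With x = fraction of Li-6 (so Li-7 is 1 − x):
6.0151·x + 7.0160·(1 − x) = 6.94003
(6.0151 − 7.0160)·x = 6.94003 − 7.0160
x = -0.07597 / -1.0009 = 0.07590 → 7.59% Li-6, 92.41% Li-7.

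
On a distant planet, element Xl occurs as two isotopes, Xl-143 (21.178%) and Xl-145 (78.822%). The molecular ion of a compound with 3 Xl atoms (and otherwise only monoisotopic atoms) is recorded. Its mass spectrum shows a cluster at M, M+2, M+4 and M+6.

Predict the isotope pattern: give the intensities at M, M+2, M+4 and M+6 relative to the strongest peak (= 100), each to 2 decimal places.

1.94 : 21.66 : 80.60 : 100.00

Expanding (0.21178 + 0.78822)^3:
P(M) = 0.21178^3 = 0.009498
P(M+2) = 3 × 0.21178^2 × 0.78822^1 = 0.106057
P(M+4) = 3 × 0.21178^1 × 0.78822^2 = 0.394731
P(M+6) = 0.78822^3 = 0.489714
The M+6 peak is largest (0.489714); scaling to 100 gives 1.94 : 21.66 : 80.60 : 100.00.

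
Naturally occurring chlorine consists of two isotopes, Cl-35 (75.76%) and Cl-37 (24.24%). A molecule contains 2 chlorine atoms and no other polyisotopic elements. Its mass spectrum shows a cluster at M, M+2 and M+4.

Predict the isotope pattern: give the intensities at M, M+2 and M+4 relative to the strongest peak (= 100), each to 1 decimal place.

100.0 : 64.0 : 10.2

The 2 Cl atoms are independent, so intensities follow the terms of (0.7576 + 0.2424)^2.
P(M) = 0.7576^2 = 0.573958
P(M+2) = 2 × 0.7576^1 × 0.2424^1 = 0.367284
P(M+4) = 0.2424^2 = 0.058758
The M peak is largest (0.573958); scaling to 100 gives 100.0 : 64.0 : 10.2.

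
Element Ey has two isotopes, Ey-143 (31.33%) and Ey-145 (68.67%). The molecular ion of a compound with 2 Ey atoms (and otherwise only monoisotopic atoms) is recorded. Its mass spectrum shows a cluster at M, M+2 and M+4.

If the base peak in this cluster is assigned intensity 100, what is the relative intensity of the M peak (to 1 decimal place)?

Binomial terms of (0.3133 + 0.6867)^2: M 0.0982, M+2 0.4303, M+4 0.4716 → M+4 is the base peak.
P(M+4) = C(2,2) × 0.3133^0 × 0.6867^2 = 1 × 1.0000 × 0.47155689 = 0.471557 (base)
P(M) = C(2,0) × 0.3133^2 × 0.6867^0 = 1 × 0.09815689 × 1.0000 = 0.098157
Relative intensity = 0.098157 / 0.471557 × 100 = 20.8

20.8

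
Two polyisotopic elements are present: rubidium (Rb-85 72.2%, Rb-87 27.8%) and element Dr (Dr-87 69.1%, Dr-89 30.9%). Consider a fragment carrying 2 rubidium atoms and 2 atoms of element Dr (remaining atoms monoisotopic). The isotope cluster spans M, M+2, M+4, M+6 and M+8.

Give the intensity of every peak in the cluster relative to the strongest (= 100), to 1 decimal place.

60.1 : 100.0 : 62.3 : 17.2 : 1.8

Rubidium pattern (n=2): 0.521284 : 0.401432 : 0.077284
Element Dr pattern (n=2): 0.477481 : 0.427038 : 0.095481
Convolve the two distributions (both contribute in 2-u steps):
  M: 0.521284×0.477481 = 0.248903
  M+2: 0.521284×0.427038 + 0.401432×0.477481 = 0.414284
  M+4: 0.521284×0.095481 + 0.401432×0.427038 + 0.077284×0.477481 = 0.258101
  M+6: 0.401432×0.095481 + 0.077284×0.427038 = 0.071332
  M+8: 0.077284×0.095481 = 0.007379
Scale to base peak (0.414284) = 100: 60.1 : 100.0 : 62.3 : 17.2 : 1.8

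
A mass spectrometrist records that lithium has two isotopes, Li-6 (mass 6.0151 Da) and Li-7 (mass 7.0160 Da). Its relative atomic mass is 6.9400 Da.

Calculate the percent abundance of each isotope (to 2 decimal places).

Writing the weighted mean with unknown fraction x of Li-6:
6.0151·x + 7.0160·(1 − x) = 6.9400
(6.0151 − 7.0160)·x = 6.9400 − 7.0160
x = -0.0760 / -1.0009 = 0.07593 → 7.59% Li-6, 92.41% Li-7.

Li-6: 7.59%, Li-7: 92.41%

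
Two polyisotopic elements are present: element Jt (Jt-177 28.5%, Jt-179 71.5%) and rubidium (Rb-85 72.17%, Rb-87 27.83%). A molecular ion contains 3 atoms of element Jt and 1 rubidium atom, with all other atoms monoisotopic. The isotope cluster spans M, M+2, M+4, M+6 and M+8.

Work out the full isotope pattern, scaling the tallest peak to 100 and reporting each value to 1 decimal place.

4.3 : 34.3 : 94.4 : 100.0 : 26.4

Element Jt pattern (n=3): 0.02314912 : 0.17422762 : 0.43709738 : 0.36552588
Rubidium pattern (n=1): 0.7217 : 0.2783
Convolve the two distributions (both contribute in 2-u steps):
  M: 0.02314912×0.7217 = 0.016707
  M+2: 0.02314912×0.2783 + 0.17422762×0.7217 = 0.132182
  M+4: 0.17422762×0.2783 + 0.43709738×0.7217 = 0.363941
  M+6: 0.43709738×0.2783 + 0.36552588×0.7217 = 0.385444
  M+8: 0.36552588×0.2783 = 0.101726
Scale to base peak (0.385444) = 100: 4.3 : 34.3 : 94.4 : 100.0 : 26.4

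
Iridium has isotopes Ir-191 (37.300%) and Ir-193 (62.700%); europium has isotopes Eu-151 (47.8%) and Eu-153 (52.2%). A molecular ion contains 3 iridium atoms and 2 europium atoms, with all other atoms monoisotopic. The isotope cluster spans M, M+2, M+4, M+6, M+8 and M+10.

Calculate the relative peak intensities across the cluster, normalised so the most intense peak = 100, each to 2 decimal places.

Iridium pattern (n=3): 0.05189512 : 0.26170165 : 0.43991135 : 0.24649188
Europium pattern (n=2): 0.228484 : 0.499032 : 0.272484
Convolve the two distributions (both contribute in 2-u steps):
  M: 0.05189512×0.228484 = 0.011857
  M+2: 0.05189512×0.499032 + 0.26170165×0.228484 = 0.085692
  M+4: 0.05189512×0.272484 + 0.26170165×0.499032 + 0.43991135×0.228484 = 0.245251
  M+6: 0.26170165×0.272484 + 0.43991135×0.499032 + 0.24649188×0.228484 = 0.347159
  M+8: 0.43991135×0.272484 + 0.24649188×0.499032 = 0.242876
  M+10: 0.24649188×0.272484 = 0.067165
Scale to base peak (0.347159) = 100: 3.42 : 24.68 : 70.65 : 100.00 : 69.96 : 19.35

3.42 : 24.68 : 70.65 : 100.00 : 69.96 : 19.35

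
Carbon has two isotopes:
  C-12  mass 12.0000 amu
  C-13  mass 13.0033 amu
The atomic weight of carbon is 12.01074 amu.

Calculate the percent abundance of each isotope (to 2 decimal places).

Writing the weighted mean with unknown fraction x of C-12:
12.0000·x + 13.0033·(1 − x) = 12.01074
(12.0000 − 13.0033)·x = 12.01074 − 13.0033
x = -0.99256 / -1.0033 = 0.98930 → 98.93% C-12, 1.07% C-13.

C-12: 98.93%, C-13: 1.07%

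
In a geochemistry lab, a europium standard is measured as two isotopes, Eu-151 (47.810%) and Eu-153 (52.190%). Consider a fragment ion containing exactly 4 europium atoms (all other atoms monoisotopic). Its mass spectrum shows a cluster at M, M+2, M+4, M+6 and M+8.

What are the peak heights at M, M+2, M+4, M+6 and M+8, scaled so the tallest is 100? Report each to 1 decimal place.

Expanding (0.47810 + 0.52190)^4:
P(M) = 0.47810^4 = 0.052249
P(M+2) = 4 × 0.47810^3 × 0.52190^1 = 0.228141
P(M+4) = 6 × 0.47810^2 × 0.52190^2 = 0.373563
P(M+6) = 4 × 0.47810^1 × 0.52190^3 = 0.271857
P(M+8) = 0.52190^4 = 0.074191
The M+4 peak is largest (0.373563); scaling to 100 gives 14.0 : 61.1 : 100.0 : 72.8 : 19.9.

14.0 : 61.1 : 100.0 : 72.8 : 19.9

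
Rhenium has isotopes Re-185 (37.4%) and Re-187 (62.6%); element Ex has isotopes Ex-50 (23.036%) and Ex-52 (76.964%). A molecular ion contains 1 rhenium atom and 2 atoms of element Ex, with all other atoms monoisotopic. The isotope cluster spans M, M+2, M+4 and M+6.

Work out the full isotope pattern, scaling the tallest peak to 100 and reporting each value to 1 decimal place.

Rhenium pattern (n=1): 0.3740 : 0.6260
Element Ex pattern (n=2): 0.05306573 : 0.35458854 : 0.59234573
Convolve the two distributions (both contribute in 2-u steps):
  M: 0.3740×0.05306573 = 0.019847
  M+2: 0.3740×0.35458854 + 0.6260×0.05306573 = 0.165835
  M+4: 0.3740×0.59234573 + 0.6260×0.35458854 = 0.443510
  M+6: 0.6260×0.59234573 = 0.370808
Scale to base peak (0.443510) = 100: 4.5 : 37.4 : 100.0 : 83.6

4.5 : 37.4 : 100.0 : 83.6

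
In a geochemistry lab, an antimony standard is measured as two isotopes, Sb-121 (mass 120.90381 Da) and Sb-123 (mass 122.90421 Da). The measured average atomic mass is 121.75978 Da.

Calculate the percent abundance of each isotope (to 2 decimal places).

With x = fraction of Sb-121 (so Sb-123 is 1 − x):
120.90381·x + 122.90421·(1 − x) = 121.75978
(120.90381 − 122.90421)·x = 121.75978 − 122.90421
x = -1.14443 / -2.00040 = 0.57210 → 57.21% Sb-121, 42.79% Sb-123.

Sb-121: 57.21%, Sb-123: 42.79%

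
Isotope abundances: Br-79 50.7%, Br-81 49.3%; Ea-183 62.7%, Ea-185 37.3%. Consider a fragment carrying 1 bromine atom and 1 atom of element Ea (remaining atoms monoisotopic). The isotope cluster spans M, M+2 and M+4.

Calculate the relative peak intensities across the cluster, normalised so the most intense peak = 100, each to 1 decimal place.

63.8 : 100.0 : 36.9

Bromine pattern (n=1): 0.5070 : 0.4930
Element Ea pattern (n=1): 0.6270 : 0.3730
Convolve the two distributions (both contribute in 2-u steps):
  M: 0.5070×0.6270 = 0.317889
  M+2: 0.5070×0.3730 + 0.4930×0.6270 = 0.498222
  M+4: 0.4930×0.3730 = 0.183889
Scale to base peak (0.498222) = 100: 63.8 : 100.0 : 36.9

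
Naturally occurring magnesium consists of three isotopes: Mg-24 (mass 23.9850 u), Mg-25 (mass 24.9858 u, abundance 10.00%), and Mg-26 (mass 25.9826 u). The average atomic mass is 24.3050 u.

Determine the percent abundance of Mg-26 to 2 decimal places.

11.01%

Let x and y be the fractions of Mg-24 and Mg-26. Then x + y = 1 − 0.1000 = 0.9000 and 23.9850x + 25.9826y = 24.3050 − 0.1000×24.9858 = 21.80642.
Substituting: 23.9850x + 25.9826(0.9000 − x) = 21.80642
(23.9850 − 25.9826)x = -1.57792  ⇒  x = 0.78991, y = 0.11009
Mg-24: 78.99%, Mg-26: 11.01%.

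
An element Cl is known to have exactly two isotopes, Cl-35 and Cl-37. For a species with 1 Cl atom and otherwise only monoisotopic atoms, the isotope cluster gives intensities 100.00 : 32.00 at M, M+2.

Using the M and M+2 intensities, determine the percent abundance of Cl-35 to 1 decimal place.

75.8%

Write p for the Cl-35 fraction. I(M+2)/I(M) = [C(1,1)·p^0·(1−p)] / p^1 = 1·(1−p)/p = 32.00/100.00 = 0.3200
(1−p)/p = 0.3200/1 = 0.3200  ⇒  p = 1/(1 + 0.3200) = 0.7576
Cl-35: 75.8%, Cl-37: 24.2%.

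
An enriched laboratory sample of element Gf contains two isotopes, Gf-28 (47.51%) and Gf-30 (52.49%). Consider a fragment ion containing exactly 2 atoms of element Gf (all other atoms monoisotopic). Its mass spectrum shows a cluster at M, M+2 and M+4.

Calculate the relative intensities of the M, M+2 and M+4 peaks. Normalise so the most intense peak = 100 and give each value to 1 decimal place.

45.3 : 100.0 : 55.2

Expanding (0.4751 + 0.5249)^2:
P(M) = 0.4751^2 = 0.225720
P(M+2) = 2 × 0.4751^1 × 0.5249^1 = 0.498760
P(M+4) = 0.5249^2 = 0.275520
The M+2 peak is largest (0.498760); scaling to 100 gives 45.3 : 100.0 : 55.2.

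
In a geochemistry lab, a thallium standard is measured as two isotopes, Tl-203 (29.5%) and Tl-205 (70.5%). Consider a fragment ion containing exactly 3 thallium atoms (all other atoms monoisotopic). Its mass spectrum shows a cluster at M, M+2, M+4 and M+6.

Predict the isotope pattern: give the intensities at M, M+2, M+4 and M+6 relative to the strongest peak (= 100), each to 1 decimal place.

The 3 Tl atoms are independent, so intensities follow the terms of (0.295 + 0.705)^3.
P(M) = 0.295^3 = 0.025672
P(M+2) = 3 × 0.295^2 × 0.705^1 = 0.184058
P(M+4) = 3 × 0.295^1 × 0.705^2 = 0.439867
P(M+6) = 0.705^3 = 0.350403
The M+4 peak is largest (0.439867); scaling to 100 gives 5.8 : 41.8 : 100.0 : 79.7.

5.8 : 41.8 : 100.0 : 79.7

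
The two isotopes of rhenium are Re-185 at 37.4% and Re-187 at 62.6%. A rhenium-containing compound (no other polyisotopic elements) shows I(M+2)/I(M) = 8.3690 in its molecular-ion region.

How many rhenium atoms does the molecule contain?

5

For n independent Re atoms, I(M+2)/I(M) = n · (abundance Re-187) / (abundance Re-185) = n · 0.626/0.374.
n = 8.3690 × 0.374/0.626 = 5.00 ≈ 5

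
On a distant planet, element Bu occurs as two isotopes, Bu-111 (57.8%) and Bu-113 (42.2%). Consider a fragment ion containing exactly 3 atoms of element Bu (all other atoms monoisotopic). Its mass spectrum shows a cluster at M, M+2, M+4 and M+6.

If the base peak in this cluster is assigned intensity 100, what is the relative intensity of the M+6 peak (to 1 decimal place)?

Term probabilities: M 0.1931, M+2 0.4230, M+4 0.3088, M+6 0.0752. Base peak = M+2.
P(M+2) = C(3,1) × 0.578^2 × 0.422^1 = 3 × 0.334084 × 0.4220 = 0.422950 (base)
P(M+6) = C(3,3) × 0.578^0 × 0.422^3 = 1 × 1.0000 × 0.07515145 = 0.075151
Relative intensity = 0.075151 / 0.422950 × 100 = 17.8

17.8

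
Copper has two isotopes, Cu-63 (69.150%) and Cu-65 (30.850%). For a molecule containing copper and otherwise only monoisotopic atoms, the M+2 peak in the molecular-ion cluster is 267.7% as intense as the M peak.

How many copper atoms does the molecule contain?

6

For n independent Cu atoms, I(M+2)/I(M) = n · (abundance Cu-65) / (abundance Cu-63) = n · 0.30850/0.69150.
n = 2.677 × 0.69150/0.30850 = 6.00 ≈ 6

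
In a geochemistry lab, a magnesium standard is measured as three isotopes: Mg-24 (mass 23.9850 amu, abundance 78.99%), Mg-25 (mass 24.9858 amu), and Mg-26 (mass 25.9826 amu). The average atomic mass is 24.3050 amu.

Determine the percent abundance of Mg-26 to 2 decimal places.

The remaining 21.01% is split between Mg-25 (fraction x) and Mg-26 (fraction 0.2101 − x).
Substituting: 24.9858x + 25.9826(0.2101 − x) = 5.3592485
(24.9858 − 25.9826)x = -0.09969576  ⇒  x = 0.10002, y = 0.11008
Mg-25: 10.00%, Mg-26: 11.01%.

11.01%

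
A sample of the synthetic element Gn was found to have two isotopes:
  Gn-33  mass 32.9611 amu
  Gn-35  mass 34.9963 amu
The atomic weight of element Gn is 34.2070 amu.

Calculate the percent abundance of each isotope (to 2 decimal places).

Let x be the fractional abundance of Gn-33; then Gn-35 has abundance 1 − x.
32.9611·x + 34.9963·(1 − x) = 34.2070
(32.9611 − 34.9963)·x = 34.2070 − 34.9963
x = -0.7893 / -2.0352 = 0.38782 → 38.78% Gn-33, 61.22% Gn-35.

Gn-33: 38.78%, Gn-35: 61.22%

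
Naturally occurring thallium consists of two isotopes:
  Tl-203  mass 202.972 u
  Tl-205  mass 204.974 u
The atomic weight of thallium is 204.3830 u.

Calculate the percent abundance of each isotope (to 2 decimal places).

With x = fraction of Tl-203 (so Tl-205 is 1 − x):
202.972·x + 204.974·(1 − x) = 204.3830
(202.972 − 204.974)·x = 204.3830 − 204.974
x = -0.5910 / -2.002 = 0.29520 → 29.52% Tl-203, 70.48% Tl-205.

Tl-203: 29.52%, Tl-205: 70.48%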